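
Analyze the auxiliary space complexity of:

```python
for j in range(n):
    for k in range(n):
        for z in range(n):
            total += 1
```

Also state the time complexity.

Space complexity: O(1).
Only a constant amount of auxiliary storage is used; nothing grows with n.
Time complexity: O(n^3).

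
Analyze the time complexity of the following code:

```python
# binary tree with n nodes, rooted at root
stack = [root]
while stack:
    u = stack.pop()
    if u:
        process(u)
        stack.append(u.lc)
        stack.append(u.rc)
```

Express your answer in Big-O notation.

Time complexity: O(n).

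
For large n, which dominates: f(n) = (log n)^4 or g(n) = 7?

f(n) = (log n)^4 grows faster: any unbounded function dominates a constant.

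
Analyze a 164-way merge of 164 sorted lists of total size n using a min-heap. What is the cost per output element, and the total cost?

Maintain a min-heap of size 164 holding the current head of each list. Each output step does one extract-min (O(log 164)) and one insert of that list's next element (O(log 164)). Each of the n elements passes through the heap exactly once, so the total cost is O(n log 164), i.e. O(log 164) per output element.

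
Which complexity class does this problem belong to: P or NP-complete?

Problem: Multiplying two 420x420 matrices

This problem is in P: the schoolbook algorithm runs in O(n^3).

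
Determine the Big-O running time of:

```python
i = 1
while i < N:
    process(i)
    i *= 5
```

Time complexity: O(log n).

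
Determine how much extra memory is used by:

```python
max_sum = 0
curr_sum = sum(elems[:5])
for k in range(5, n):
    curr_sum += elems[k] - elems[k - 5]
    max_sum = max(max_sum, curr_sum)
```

Space complexity: O(1).
Only a constant amount of auxiliary storage is used; nothing grows with n.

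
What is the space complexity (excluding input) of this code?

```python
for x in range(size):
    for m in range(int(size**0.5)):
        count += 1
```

Space complexity: O(1).
Only a constant amount of auxiliary storage is used; nothing grows with n.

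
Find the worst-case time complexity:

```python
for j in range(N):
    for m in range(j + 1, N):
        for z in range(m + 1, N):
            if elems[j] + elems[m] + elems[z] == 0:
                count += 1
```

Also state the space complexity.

Time complexity: O(n^3).
Space complexity: O(1).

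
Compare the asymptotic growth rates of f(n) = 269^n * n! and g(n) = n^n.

f(n) = 269^n * n! grows faster: by Stirling n! ~ sqrt(2 pi n)(n/e)^n, so 269^n n! / n^n ~ (269/e)^n sqrt(2 pi n) -> infinity since 269/e > 1.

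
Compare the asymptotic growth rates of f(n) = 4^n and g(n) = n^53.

f(n) = 4^n grows faster: any exponential with base > 1 dominates every polynomial.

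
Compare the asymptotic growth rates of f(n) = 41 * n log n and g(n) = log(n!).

f(n) = 41 * n log n and g(n) = log(n!) are Theta of each other: Stirling: log(n!) = n log n - n + O(log n) = Theta(n log n); the constant 41 doesn't change the Theta class.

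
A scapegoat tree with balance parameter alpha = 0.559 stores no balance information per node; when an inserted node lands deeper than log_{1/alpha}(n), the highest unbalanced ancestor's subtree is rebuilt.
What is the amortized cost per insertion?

Search/insert path is O(log n). A rebuild of a subtree of size s costs O(s), but with alpha = 0.559 at least Omega(s) insertions must have occurred in that subtree since its last rebuild. Charging O(1) of the rebuild to each such insertion gives O(log n) amortized.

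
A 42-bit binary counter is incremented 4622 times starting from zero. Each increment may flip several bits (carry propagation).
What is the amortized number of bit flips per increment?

Bit i flips on every 2^i-th increment, so over 4622 increments bit i flips floor(4622/2^i) times. Summing over i: total flips < 2 * 4622. Amortized: < 2 = O(1) per increment.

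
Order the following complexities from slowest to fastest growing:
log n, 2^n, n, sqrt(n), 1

Ordered by growth rate: 1 < log n < sqrt(n) < n < 2^n.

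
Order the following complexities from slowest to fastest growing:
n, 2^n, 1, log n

Ordered by growth rate: 1 < log n < n < 2^n.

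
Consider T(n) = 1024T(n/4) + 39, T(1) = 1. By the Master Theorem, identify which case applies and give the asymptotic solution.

a=1024, b=4, f(n)=39.
log_4(1024) = 5 > 0.
Since f(n) = O(n^0) is polynomially smaller than n^5, Case 1 applies.
T(n) = Theta(n^5).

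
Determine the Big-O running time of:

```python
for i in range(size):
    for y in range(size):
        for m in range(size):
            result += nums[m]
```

Time complexity: O(n^3).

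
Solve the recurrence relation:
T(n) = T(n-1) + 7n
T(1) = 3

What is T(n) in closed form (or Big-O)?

Unrolling: T(n) = 3 + 7*(2 + 3 + ... + n) = 3 + 7*(n(n+1)/2 - 1) = O(n^2).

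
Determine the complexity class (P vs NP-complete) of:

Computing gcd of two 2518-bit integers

This problem is in P: the Euclidean algorithm runs in polynomial time in the bit-length.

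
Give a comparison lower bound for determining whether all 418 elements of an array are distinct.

In the algebraic decision-tree model, the YES region for element distinctness on 418 elements has 418! connected components (one per ordering). Ben-Or's theorem then gives a lower bound of Omega(log(n!)) = Omega(n log n).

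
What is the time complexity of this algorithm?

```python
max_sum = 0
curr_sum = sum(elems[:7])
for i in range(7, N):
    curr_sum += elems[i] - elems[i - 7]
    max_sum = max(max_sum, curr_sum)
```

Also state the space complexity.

Time complexity: O(n).
Space complexity: O(1).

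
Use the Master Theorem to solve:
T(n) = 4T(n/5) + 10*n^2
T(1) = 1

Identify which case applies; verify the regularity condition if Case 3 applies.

a=4, b=5, f(n)=10*n^2.
log_5(4) = 0.8614 < 2.
f(n) = Omega(n^(0.8614+epsilon)) for some epsilon > 0, so Case 3 is the candidate.
Regularity: a*f(n/b) = 4*10*(n/5)^2 = (4/25)*10*n^2 <= c*f(n) with c = 4/25 < 1. Satisfied.
Case 3: T(n) = Theta(n^2).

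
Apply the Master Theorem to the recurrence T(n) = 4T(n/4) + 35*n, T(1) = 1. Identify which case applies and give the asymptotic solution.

a=4, b=4, f(n)=35*n.
log_4(4) = 1, so n^(log_b(a)) = n.
f(n) = Theta(n), so Case 2 applies.
T(n) = Theta(n log n).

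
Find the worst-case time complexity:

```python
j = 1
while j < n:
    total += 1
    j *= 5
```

Time complexity: O(log n).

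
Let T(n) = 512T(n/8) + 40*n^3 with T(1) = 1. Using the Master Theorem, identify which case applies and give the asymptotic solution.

a=512, b=8, f(n)=40*n^3.
log_8(512) = 3, so n^(log_b(a)) = n^3.
f(n) = Theta(n^3), so Case 2 applies.
T(n) = Theta(n^3 log n).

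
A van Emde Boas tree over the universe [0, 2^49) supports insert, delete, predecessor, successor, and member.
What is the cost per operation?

vEB recursively partitions [0, 562949953421312) into sqrt(u) clusters of size sqrt(u). Each operation recurses into either one cluster or the summary, never both: T(u) = T(sqrt(u)) + O(1) => T(u) = O(log log u) = O(log 49). This is worst-case, not just amortized.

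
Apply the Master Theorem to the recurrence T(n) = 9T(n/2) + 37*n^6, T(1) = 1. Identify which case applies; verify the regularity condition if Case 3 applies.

a=9, b=2, f(n)=37*n^6.
log_2(9) = 3.17 < 6.
f(n) = Omega(n^(3.17+epsilon)) for some epsilon > 0, so Case 3 is the candidate.
Regularity: a*f(n/b) = 9*37*(n/2)^6 = (9/64)*37*n^6 <= c*f(n) with c = 9/64 < 1. Satisfied.
Case 3: T(n) = Theta(n^6).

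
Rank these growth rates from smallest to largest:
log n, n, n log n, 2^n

Ordered by growth rate: log n < n < n log n < 2^n.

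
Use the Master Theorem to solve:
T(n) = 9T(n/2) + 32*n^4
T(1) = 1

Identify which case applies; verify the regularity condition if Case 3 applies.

a=9, b=2, f(n)=32*n^4.
log_2(9) = 3.17 < 4.
f(n) = Omega(n^(3.17+epsilon)) for some epsilon > 0, so Case 3 is the candidate.
Regularity: a*f(n/b) = 9*32*(n/2)^4 = (9/16)*32*n^4 <= c*f(n) with c = 9/16 < 1. Satisfied.
Case 3: T(n) = Theta(n^4).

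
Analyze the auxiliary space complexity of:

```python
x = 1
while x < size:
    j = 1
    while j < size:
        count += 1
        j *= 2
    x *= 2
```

Space complexity: O(1).
Only a constant amount of auxiliary storage is used; nothing grows with n.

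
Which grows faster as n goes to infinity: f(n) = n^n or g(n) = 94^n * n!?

g(n) = 94^n * n! grows faster: by Stirling n! ~ sqrt(2 pi n)(n/e)^n, so 94^n n! / n^n ~ (94/e)^n sqrt(2 pi n) -> infinity since 94/e > 1.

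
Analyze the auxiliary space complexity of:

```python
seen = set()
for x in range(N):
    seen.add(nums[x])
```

Space complexity: O(n).
Auxiliary storage grows linearly with the input size n in the worst case.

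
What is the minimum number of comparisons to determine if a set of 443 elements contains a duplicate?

Determining if 443 elements are all distinct requires Omega(n log n) comparisons in the comparison model. This follows from the element distinctness lower bound.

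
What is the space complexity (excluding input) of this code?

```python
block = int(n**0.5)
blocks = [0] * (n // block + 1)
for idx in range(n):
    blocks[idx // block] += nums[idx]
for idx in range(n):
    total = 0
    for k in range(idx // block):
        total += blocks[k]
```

Space complexity: O(sqrt(n)).
Storage scales with sqrt(n).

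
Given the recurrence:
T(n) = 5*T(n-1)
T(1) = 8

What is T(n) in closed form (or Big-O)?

Each step multiplies by 5. T(n) = T(1)*5^(n-1) = 8*5^(n-1).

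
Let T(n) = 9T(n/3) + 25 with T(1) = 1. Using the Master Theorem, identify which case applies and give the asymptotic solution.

a=9, b=3, f(n)=25.
log_3(9) = 2 > 0.
Since f(n) = O(n^0) is polynomially smaller than n^2, Case 1 applies.
T(n) = Theta(n^2).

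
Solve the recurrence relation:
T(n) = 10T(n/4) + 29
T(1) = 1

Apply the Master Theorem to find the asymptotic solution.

a=10, b=4, f(n)=29. log_4(10) = 1.661. Case 1 of Master Theorem: T(n) = O(n^1.661).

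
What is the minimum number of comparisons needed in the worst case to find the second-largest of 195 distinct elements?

Lower bound: finding the max needs 195-1 comparisons. By the adversary weight-doubling argument, the max must personally win >= ceil(log_2(195)) = 8 comparisons; the 2nd-largest is among those 8 losers, needing 8-1 more comparisons. Total >= 195-1 + 8-1 = 201. A balanced knockout tournament achieves this.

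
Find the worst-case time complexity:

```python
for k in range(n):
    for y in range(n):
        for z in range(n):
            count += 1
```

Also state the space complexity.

Time complexity: O(n^3).
Space complexity: O(1).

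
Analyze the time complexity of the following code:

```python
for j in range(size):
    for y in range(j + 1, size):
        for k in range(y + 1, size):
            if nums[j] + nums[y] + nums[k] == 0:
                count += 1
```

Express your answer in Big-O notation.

Time complexity: O(n^3).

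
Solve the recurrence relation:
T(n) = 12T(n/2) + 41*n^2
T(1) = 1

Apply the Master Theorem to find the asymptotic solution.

a=12, b=2, f(n)=41*n^2. log_2(12) = 3.585. Case 1 of Master Theorem: T(n) = O(n^3.585).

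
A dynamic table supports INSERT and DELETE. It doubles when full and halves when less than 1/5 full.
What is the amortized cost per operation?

Using potential function Phi = |2*num_items - table_size| when load > 1/2, and Phi = table_size/2 - num_items otherwise. The gap of 1/5 vs 1/2 for shrinking prevents thrashing. Both insert and delete have O(1) amortized cost.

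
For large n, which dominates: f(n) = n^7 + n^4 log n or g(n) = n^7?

f(n) = n^7 + n^4 log n and g(n) = n^7 are Theta of each other: the lower-order n^4 log n term is o(n^7); both are Theta(n^7).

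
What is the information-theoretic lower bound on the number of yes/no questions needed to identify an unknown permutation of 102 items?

There are 102! = 961446671503512660926865558697259548455355905059659464369444714048531715130254590603314961882364451384985595980362059157503710042865532928000000000000000000000000 permutations. Each yes/no question gives at most 1 bit, so at least ceil(log_2(961446671503512660926865558697259548455355905059659464369444714048531715130254590603314961882364451384985595980362059157503710042865532928000000000000000000000000)) = 539 questions are needed.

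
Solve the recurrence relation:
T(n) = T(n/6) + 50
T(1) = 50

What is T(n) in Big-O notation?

Each step divides n by 6 and adds 50. After log_6(n) steps, T(n) = O(log n).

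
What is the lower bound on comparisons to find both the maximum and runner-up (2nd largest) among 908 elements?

Lower bound: finding the max needs 908-1 comparisons. By an adversary weight-doubling argument, the maximum element must personally win at least ceil(log_2(908)) = 10 comparisons in any correct algorithm. The 2nd largest is among those 10 direct losers, and distinguishing it requires 10-1 more comparisons. Total >= 908-1 + 10-1 = 916. A balanced tournament achieves this bound exactly.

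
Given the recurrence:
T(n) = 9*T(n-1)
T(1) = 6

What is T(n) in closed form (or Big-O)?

Each step multiplies by 9. T(n) = T(1)*9^(n-1) = 6*9^(n-1).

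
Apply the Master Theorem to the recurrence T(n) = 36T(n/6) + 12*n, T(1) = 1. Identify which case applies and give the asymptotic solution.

a=36, b=6, f(n)=12*n.
log_6(36) = 2 > 1.
Since f(n) = O(n^1) is polynomially smaller than n^2, Case 1 applies.
T(n) = Theta(n^2).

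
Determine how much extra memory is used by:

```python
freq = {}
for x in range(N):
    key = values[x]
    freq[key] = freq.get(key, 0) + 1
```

Space complexity: O(n).
Auxiliary storage grows linearly with the input size n in the worst case.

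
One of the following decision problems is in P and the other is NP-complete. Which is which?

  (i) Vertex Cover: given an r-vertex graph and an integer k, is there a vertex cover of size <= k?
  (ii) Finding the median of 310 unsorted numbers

(i) is NP-complete: one of Karp's 21 NP-complete problems (with k part of the input; for any fixed constant k it is in P).
(ii) is P: linear-time selection (median-of-medians) runs in O(n).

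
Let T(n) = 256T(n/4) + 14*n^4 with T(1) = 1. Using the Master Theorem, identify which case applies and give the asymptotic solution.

a=256, b=4, f(n)=14*n^4.
log_4(256) = 4, so n^(log_b(a)) = n^4.
f(n) = Theta(n^4), so Case 2 applies.
T(n) = Theta(n^4 log n).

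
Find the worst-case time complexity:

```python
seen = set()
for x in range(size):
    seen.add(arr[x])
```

Time complexity: O(n).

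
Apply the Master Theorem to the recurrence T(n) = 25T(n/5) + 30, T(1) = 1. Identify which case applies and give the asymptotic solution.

a=25, b=5, f(n)=30.
log_5(25) = 2 > 0.
Since f(n) = O(n^0) is polynomially smaller than n^2, Case 1 applies.
T(n) = Theta(n^2).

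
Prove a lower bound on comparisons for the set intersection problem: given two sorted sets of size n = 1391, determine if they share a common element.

For two sorted arrays of size n = 1391, any correct algorithm must examine Omega(n) elements. If fewer are examined, an adversary places a common element in an unexamined gap. A merge-based scan achieves O(n), so the bound is tight.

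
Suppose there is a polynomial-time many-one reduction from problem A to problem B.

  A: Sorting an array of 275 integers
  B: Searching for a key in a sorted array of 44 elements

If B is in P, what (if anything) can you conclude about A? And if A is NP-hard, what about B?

A poly-time reduction A <=_p B means any A-instance can be transformed to a B-instance in poly time.
If B is in P: compose the reduction with B's poly-time algorithm to solve A in poly time, so A is in P.
If A is NP-hard: every NP problem reduces to A, which reduces to B; composing reductions, every NP problem reduces to B, so B is NP-hard.
(Here in fact A is P and B is P.)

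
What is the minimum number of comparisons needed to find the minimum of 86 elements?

Finding the minimum requires 85 comparisons, identical reasoning to finding the maximum. Each comparison eliminates one candidate.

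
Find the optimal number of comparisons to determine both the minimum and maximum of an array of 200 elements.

Naive approach: 398 comparisons (199 for max + 199 for min).
Optimal: Compare elements in pairs first (floor(n/2) = 100 comparisons), then find max among winners and min among losers (99 comparisons each).
Total: ceil(3n/2) - 2 = 298 comparisons. An adversary argument shows this is also a lower bound.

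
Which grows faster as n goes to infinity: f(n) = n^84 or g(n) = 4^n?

g(n) = 4^n grows faster: any exponential with base > 1 dominates every polynomial.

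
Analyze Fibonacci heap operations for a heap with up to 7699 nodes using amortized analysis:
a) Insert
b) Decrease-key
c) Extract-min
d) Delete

Fibonacci heaps use lazy consolidation. Potential function Phi = t + 2m (t = number of trees, m = marked nodes).
- Insert: O(1) actual, Delta Phi = +1 (one new tree) => O(1) amortized.
- Decrease-key: with c cascading cuts, actual cost is O(c); Delta Phi <= c - 2(c-1) + 2 = 4 - c (c new trees; >= c-1 marks cleared; <= 1 new mark). Amortized O(c) + (4 - c) = O(1).
- Extract-min: O(D(n) + t) actual; consolidation drops t to <= D(n)+1, so Delta Phi pays for the t term. D(n) = O(log n) for n = 7699 => O(log n) amortized.
- Delete: decrease-key to -inf then extract-min = O(log n).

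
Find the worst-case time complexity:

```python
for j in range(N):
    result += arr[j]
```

Time complexity: O(n).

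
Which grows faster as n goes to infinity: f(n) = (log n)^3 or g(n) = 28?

f(n) = (log n)^3 grows faster: any unbounded function dominates a constant.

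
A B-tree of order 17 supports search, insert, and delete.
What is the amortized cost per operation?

B-tree of order 17 has height O(log_17 n). Each operation traverses the tree height. Splits during insert and merges during delete are O(1) each and occur at most once per level. Total cost per operation: O(log_17 n).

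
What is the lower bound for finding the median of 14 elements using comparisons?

To find the median of 14 elements, every element must be compared at least once, so the lower bound is Omega(n). The BFPRT algorithm achieves O(n), making this tight.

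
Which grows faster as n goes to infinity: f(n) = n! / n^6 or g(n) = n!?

g(n) = n! grows faster: the ratio n!/(n!/n^6) = n^6 -> infinity.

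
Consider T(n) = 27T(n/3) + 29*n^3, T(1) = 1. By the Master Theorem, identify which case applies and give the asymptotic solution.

a=27, b=3, f(n)=29*n^3.
log_3(27) = 3, so n^(log_b(a)) = n^3.
f(n) = Theta(n^3), so Case 2 applies.
T(n) = Theta(n^3 log n).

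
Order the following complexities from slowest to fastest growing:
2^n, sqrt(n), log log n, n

Ordered by growth rate: log log n < sqrt(n) < n < 2^n.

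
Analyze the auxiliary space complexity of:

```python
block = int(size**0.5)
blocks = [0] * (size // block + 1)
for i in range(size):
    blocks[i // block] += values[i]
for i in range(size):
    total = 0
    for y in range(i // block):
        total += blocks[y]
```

Space complexity: O(sqrt(n)).
Storage scales with sqrt(n).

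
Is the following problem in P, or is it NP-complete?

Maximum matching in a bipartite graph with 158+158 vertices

This problem is in P: Hopcroft-Karp runs in O(E sqrt(V)).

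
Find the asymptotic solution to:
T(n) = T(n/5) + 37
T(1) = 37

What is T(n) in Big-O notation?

Each step divides n by 5 and adds 37. After log_5(n) steps, T(n) = O(log n).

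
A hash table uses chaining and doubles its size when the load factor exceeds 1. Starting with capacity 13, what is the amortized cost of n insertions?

Rehashing occurs when load exceeds 1. Total rehash cost is geometric series summing to O(n). Each insertion itself is O(1). Amortized: O(1).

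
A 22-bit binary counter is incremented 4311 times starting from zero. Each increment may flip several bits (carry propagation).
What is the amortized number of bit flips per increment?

Bit i flips on every 2^i-th increment, so over 4311 increments bit i flips floor(4311/2^i) times. Summing over i: total flips < 2 * 4311. Amortized: < 2 = O(1) per increment.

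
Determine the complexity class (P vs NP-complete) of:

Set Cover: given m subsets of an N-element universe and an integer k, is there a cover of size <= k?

This problem is NP-complete: one of Karp's 21 NP-complete problems (with k part of the input).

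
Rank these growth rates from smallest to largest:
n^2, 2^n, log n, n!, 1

Ordered by growth rate: 1 < log n < n^2 < 2^n < n!.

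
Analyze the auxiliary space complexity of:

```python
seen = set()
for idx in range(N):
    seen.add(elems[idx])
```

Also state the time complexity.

Space complexity: O(n).
Auxiliary storage grows linearly with the input size n in the worst case.
Time complexity: O(n).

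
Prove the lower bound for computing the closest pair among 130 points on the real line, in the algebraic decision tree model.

Reduction from element distinctness: given 130 reals, the closest-pair distance is 0 iff two are equal. Element distinctness has an Omega(n log n) lower bound in the algebraic decision tree model (Ben-Or). Therefore closest pair on a line also requires Omega(n log n). Sorting then a linear scan achieves this.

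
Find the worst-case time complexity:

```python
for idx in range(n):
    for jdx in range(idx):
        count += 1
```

Time complexity: O(n^2).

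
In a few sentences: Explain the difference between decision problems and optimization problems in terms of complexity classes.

Decision problems have yes/no answers and are classified into P, NP, etc. Optimization problems seek the best solution. Every optimization problem has a corresponding decision version. If the decision version is NP-complete, the optimization version is NP-hard.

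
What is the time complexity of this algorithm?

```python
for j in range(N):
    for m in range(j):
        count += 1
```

Time complexity: O(n^2).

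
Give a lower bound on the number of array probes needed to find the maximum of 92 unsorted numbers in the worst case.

Adversary: any unprobed cell could hold a value larger than everything seen so far. If fewer than 92 cells are probed, the adversary places the max in an unprobed cell. So all 92 cells must be examined; together with 92-1 comparisons this is tight.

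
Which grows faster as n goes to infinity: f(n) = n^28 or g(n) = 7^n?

g(n) = 7^n grows faster: any exponential with base > 1 dominates every polynomial.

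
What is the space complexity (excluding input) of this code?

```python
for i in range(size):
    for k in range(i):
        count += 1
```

Space complexity: O(1).
Only a constant amount of auxiliary storage is used; nothing grows with n.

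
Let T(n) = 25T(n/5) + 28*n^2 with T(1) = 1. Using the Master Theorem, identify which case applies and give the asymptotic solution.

a=25, b=5, f(n)=28*n^2.
log_5(25) = 2, so n^(log_b(a)) = n^2.
f(n) = Theta(n^2), so Case 2 applies.
T(n) = Theta(n^2 log n).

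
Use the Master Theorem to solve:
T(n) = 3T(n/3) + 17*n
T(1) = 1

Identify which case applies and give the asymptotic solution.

a=3, b=3, f(n)=17*n.
log_3(3) = 1, so n^(log_b(a)) = n.
f(n) = Theta(n), so Case 2 applies.
T(n) = Theta(n log n).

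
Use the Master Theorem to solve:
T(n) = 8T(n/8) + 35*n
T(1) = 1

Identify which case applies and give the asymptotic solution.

a=8, b=8, f(n)=35*n.
log_8(8) = 1, so n^(log_b(a)) = n.
f(n) = Theta(n), so Case 2 applies.
T(n) = Theta(n log n).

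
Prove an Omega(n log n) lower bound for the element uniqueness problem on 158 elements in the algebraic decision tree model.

In the algebraic decision tree model, element uniqueness on 158 elements is equivalent to determining which cell of an arrangement of C(158,2) = 12403 hyperplanes x_i = x_j contains the input point. Ben-Or's theorem shows this requires Omega(n log n).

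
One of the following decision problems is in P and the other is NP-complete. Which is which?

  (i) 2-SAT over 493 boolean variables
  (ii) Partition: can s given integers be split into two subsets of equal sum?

(i) is P: 2-SAT is solvable in linear time via implication-graph SCCs.
(ii) is NP-complete: Subset Sum reduces to it (one of Karp's 21 NP-complete problems).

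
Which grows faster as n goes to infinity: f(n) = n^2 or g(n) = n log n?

f(n) = n^2 grows faster: n^2 / (n log n) = n/log n -> infinity.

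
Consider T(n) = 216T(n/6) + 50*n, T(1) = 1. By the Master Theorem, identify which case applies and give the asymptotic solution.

a=216, b=6, f(n)=50*n.
log_6(216) = 3 > 1.
Since f(n) = O(n^1) is polynomially smaller than n^3, Case 1 applies.
T(n) = Theta(n^3).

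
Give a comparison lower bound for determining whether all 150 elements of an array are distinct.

In the algebraic decision-tree model, the YES region for element distinctness on 150 elements has 150! connected components (one per ordering). Ben-Or's theorem then gives a lower bound of Omega(log(n!)) = Omega(n log n).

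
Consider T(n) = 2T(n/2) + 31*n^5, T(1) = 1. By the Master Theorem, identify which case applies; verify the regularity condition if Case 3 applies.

a=2, b=2, f(n)=31*n^5.
log_2(2) = 1 < 5.
f(n) = Omega(n^(1+epsilon)) for some epsilon > 0, so Case 3 is the candidate.
Regularity: a*f(n/b) = 2*31*(n/2)^5 = (2/32)*31*n^5 <= c*f(n) with c = 2/32 < 1. Satisfied.
Case 3: T(n) = Theta(n^5).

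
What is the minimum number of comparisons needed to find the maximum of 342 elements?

Finding the maximum requires 341 comparisons. Each comparison eliminates exactly one candidate. With 342 candidates, we need 341 eliminations.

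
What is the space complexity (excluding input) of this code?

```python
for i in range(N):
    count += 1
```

Space complexity: O(1).
Only a constant amount of auxiliary storage is used; nothing grows with n.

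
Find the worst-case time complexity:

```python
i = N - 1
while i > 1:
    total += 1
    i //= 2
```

Time complexity: O(log n).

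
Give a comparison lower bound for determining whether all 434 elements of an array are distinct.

In the algebraic decision-tree model, the YES region for element distinctness on 434 elements has 434! connected components (one per ordering). Ben-Or's theorem then gives a lower bound of Omega(log(n!)) = Omega(n log n).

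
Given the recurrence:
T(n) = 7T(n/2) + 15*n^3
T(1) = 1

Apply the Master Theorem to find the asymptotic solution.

a=7, b=2, f(n)=15*n^3. log_2(7) = 2.807 < 3. Case 3: T(n) = O(n^3).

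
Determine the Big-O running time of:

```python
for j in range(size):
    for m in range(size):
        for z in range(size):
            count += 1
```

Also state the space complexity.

Time complexity: O(n^3).
Space complexity: O(1).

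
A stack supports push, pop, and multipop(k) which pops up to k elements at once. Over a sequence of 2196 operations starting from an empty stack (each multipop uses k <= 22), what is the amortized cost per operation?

Each element is pushed exactly once and popped at most once (whether by pop or as part of a multipop). So the total number of individual pops over the whole sequence is at most the number of pushes, which is at most 2196. Total work <= 2 * 2196, hence O(1) amortized per operation.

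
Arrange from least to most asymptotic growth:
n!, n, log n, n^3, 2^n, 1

Ordered by growth rate: 1 < log n < n < n^3 < 2^n < n!.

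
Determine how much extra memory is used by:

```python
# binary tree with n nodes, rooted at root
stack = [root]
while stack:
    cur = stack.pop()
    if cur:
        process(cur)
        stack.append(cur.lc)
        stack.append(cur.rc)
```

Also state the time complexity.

Space complexity: O(n).
Auxiliary storage grows linearly with the input size n in the worst case.
Time complexity: O(n).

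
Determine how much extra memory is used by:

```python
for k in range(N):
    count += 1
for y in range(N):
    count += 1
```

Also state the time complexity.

Space complexity: O(1).
Only a constant amount of auxiliary storage is used; nothing grows with n.
Time complexity: O(n).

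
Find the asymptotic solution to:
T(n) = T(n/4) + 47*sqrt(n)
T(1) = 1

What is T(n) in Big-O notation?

Each level contributes sqrt(n/4^k). Geometric series with ratio 1/sqrt(4) < 1 sums to O(sqrt(n)).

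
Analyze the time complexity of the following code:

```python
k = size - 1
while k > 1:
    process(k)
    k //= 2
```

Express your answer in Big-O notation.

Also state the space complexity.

Time complexity: O(log n).
Space complexity: O(1).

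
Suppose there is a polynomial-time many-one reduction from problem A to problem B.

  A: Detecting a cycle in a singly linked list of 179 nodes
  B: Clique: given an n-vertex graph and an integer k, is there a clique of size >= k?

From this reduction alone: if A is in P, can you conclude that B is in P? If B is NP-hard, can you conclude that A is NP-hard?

A poly-time reduction A <=_p B transfers tractability DOWN (B easy => A easy) and hardness UP (A hard => B hard), not the reverse.
From A in P, the reduction alone does NOT give B in P: any problem in P trivially reduces to SAT, yet SAT is not known to be in P.
From B NP-hard, the reduction alone does NOT give A NP-hard: again, easy problems reduce to hard ones.
(Here in fact A is P and B is NP-complete.)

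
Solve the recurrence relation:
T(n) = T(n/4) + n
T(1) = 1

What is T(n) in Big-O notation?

Geometric series: n*(1 + 1/4 + 1/4^2 + ...) = O(n). T(n) = O(n).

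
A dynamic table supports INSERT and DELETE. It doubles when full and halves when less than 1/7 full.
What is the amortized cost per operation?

Using potential function Phi = |2*num_items - table_size| when load > 1/2, and Phi = table_size/2 - num_items otherwise. The gap of 1/7 vs 1/2 for shrinking prevents thrashing. Both insert and delete have O(1) amortized cost.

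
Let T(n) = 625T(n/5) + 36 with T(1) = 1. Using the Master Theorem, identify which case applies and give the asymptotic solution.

a=625, b=5, f(n)=36.
log_5(625) = 4 > 0.
Since f(n) = O(n^0) is polynomially smaller than n^4, Case 1 applies.
T(n) = Theta(n^4).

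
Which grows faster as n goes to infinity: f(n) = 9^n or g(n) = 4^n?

f(n) = 9^n grows faster: (9/4)^n -> infinity since 9/4 > 1.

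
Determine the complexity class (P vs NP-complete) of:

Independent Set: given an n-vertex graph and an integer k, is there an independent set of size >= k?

This problem is NP-complete: complement of Clique (with k part of the input).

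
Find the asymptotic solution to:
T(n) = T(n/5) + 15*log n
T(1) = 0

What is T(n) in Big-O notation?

Each of the log_5(n) levels adds O(log n). T(n) = O(log^2 n).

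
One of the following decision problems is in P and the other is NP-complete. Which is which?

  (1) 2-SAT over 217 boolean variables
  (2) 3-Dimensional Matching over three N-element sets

(1) is P: 2-SAT is solvable in linear time via implication-graph SCCs.
(2) is NP-complete: one of Karp's 21 NP-complete problems.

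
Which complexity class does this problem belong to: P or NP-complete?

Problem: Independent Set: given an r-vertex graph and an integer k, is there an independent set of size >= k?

This problem is NP-complete: complement of Clique (with k part of the input).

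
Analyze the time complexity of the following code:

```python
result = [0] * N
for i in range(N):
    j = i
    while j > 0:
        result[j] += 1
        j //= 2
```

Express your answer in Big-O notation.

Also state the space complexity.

Time complexity: O(n log n).
Space complexity: O(n).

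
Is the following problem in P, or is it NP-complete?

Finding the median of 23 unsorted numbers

This problem is in P: linear-time selection (median-of-medians) runs in O(n).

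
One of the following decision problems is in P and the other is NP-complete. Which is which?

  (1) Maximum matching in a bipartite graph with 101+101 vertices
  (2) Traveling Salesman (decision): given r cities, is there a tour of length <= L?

(1) is P: Hopcroft-Karp runs in O(E sqrt(V)).
(2) is NP-complete: reduces from Hamiltonian Cycle.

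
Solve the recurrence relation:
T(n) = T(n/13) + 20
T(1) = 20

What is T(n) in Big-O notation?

Each step divides n by 13 and adds 20. After log_13(n) steps, T(n) = O(log n).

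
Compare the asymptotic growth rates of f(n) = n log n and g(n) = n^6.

g(n) = n^6 grows faster: n^6 / (n log n) = n^5/log n -> infinity.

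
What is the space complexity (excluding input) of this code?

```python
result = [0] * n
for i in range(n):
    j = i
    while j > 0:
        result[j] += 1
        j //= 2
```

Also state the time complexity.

Space complexity: O(n).
Auxiliary storage grows linearly with the input size n in the worst case.
Time complexity: O(n log n).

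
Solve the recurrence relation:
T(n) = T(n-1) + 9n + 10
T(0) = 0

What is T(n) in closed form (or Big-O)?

Dominant term in sum is 9*sum(i, i=1..n) = 9*n*(n+1)/2 = O(n^2).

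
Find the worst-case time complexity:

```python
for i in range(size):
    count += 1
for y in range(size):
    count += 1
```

Time complexity: O(n).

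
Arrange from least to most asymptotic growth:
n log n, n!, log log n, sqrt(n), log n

Ordered by growth rate: log log n < log n < sqrt(n) < n log n < n!.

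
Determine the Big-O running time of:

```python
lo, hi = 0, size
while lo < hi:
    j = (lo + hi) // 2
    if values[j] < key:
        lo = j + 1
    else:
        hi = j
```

Time complexity: O(log n).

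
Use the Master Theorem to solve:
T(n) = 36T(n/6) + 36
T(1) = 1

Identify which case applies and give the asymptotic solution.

a=36, b=6, f(n)=36.
log_6(36) = 2 > 0.
Since f(n) = O(n^0) is polynomially smaller than n^2, Case 1 applies.
T(n) = Theta(n^2).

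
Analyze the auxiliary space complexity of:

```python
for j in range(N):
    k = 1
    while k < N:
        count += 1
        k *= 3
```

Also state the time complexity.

Space complexity: O(1).
Only a constant amount of auxiliary storage is used; nothing grows with n.
Time complexity: O(n log n).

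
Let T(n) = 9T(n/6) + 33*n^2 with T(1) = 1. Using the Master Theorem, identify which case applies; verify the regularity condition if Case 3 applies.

a=9, b=6, f(n)=33*n^2.
log_6(9) = 1.226 < 2.
f(n) = Omega(n^(1.226+epsilon)) for some epsilon > 0, so Case 3 is the candidate.
Regularity: a*f(n/b) = 9*33*(n/6)^2 = (9/36)*33*n^2 <= c*f(n) with c = 9/36 < 1. Satisfied.
Case 3: T(n) = Theta(n^2).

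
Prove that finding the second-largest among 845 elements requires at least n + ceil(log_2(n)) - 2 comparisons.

Lower bound (adversary): identifying the maximum requires 845-1 comparisons (each eliminates one candidate). Assign weight 1 to each element; on each comparison the adversary lets the heavier side win and gives it the loser's weight. The max ends with weight 845, but each comparison it wins at most doubles its weight, so the max must win >= ceil(log_2(845)) = 10 comparisons. The second-largest is one of those 10 direct losers to the max, and identifying which one is largest needs >= 10-1 further comparisons. Total >= 845-1 + 10-1 = 853.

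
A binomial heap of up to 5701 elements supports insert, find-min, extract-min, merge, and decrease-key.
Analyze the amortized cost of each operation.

A binomial heap with n <= 5701 elements has at most floor(log_2 5701) + 1 = 13 trees. Using potential Phi = number of trees: Insert adds one tree, but cascading merges reduce count -- amortized O(1). Find-min reads the cached minimum pointer: O(1). Extract-min creates O(log n) new trees: O(log n). Merge combines tree lists: O(log n). Decrease-key sifts the element up its tree of height <= log n: O(log n).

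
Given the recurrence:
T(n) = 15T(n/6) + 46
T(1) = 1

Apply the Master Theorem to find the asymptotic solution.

a=15, b=6, f(n)=46. log_6(15) = 1.511. Case 1 of Master Theorem: T(n) = O(n^1.511).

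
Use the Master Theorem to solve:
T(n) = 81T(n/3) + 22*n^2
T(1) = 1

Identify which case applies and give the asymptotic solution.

a=81, b=3, f(n)=22*n^2.
log_3(81) = 4 > 2.
Since f(n) = O(n^2) is polynomially smaller than n^4, Case 1 applies.
T(n) = Theta(n^4).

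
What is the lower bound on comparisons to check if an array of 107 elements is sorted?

To verify 107 elements are sorted, we must compare each consecutive pair. Skipping any pair allows an adversary to swap them. Therefore 106 comparisons are necessary and sufficient.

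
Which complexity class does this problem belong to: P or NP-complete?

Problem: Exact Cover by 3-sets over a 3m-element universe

This problem is NP-complete: one of Karp's 21 NP-complete problems.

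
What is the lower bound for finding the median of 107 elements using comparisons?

To find the median of 107 elements, every element must be compared at least once, so the lower bound is Omega(n). The BFPRT algorithm achieves O(n), making this tight.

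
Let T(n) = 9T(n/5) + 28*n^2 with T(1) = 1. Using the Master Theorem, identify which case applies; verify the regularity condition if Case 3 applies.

a=9, b=5, f(n)=28*n^2.
log_5(9) = 1.365 < 2.
f(n) = Omega(n^(1.365+epsilon)) for some epsilon > 0, so Case 3 is the candidate.
Regularity: a*f(n/b) = 9*28*(n/5)^2 = (9/25)*28*n^2 <= c*f(n) with c = 9/25 < 1. Satisfied.
Case 3: T(n) = Theta(n^2).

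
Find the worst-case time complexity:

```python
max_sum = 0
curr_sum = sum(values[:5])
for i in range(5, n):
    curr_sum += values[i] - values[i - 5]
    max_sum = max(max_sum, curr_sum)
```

Time complexity: O(n).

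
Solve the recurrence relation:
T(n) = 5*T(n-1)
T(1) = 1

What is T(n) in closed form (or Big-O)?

Each step multiplies by 5. T(n) = T(1)*5^(n-1) = 5^(n-1).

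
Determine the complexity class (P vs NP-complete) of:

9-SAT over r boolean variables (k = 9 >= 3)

This problem is NP-complete: 3-SAT is NP-complete (Cook-Levin); k-SAT for k>=3 reduces from 3-SAT.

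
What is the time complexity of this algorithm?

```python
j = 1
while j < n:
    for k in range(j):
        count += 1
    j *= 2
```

Time complexity: O(n).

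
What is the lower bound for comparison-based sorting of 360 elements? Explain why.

A comparison-based sorting algorithm corresponds to a decision tree. With 360! possible permutations, the tree has 360! leaves. The height is at least log_2(360!) = Omega(n log n) by Stirling's approximation.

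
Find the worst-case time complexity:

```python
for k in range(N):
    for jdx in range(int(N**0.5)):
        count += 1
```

Time complexity: O(n * sqrt(n)).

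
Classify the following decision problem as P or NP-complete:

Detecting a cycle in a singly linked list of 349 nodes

This problem is in P: Floyd's tortoise-and-hare runs in O(n) time, O(1) space.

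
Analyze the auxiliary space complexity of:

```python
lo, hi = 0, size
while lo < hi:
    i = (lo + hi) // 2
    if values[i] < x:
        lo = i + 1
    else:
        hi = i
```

Space complexity: O(1).
Only a constant amount of auxiliary storage is used; nothing grows with n.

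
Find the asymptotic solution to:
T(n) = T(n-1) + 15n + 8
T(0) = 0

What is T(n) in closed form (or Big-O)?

Dominant term in sum is 15*sum(i, i=1..n) = 15*n*(n+1)/2 = O(n^2).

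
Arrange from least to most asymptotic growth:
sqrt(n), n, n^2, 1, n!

Ordered by growth rate: 1 < sqrt(n) < n < n^2 < n!.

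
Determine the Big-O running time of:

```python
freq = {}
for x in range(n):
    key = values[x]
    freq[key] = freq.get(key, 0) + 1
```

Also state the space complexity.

Time complexity: O(n).
Space complexity: O(n).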